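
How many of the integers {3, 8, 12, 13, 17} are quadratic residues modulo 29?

(3/29) = -1 → non-residue.
(8/29) = -1 → non-residue.
(12/29) = -1 → non-residue.
(13/29) = +1 → QR.
(17/29) = -1 → non-residue.
Total quadratic residues among the 5: 1.

1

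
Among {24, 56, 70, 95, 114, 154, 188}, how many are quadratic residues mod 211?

(24/211) = +1 → QR.
(56/211) = +1 → QR.
(70/211) = +1 → QR.
(95/211) = +1 → QR.
(114/211) = +1 → QR.
(154/211) = +1 → QR.
(188/211) = +1 → QR.
Total quadratic residues among the 7: 7.

7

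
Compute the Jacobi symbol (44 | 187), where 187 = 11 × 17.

0

Pull out 2^2: since 187 ≡ 3 (mod 8), (2/187) = -1, so (2/187)^2 = +1.
Reciprocity: 11 ≡ 3 and 187 ≡ 3 (mod 4), so (11/187) = −(187/11).
Reduce top mod 11: now compute (0/11).
Top reduces to 0: gcd > 1, so the symbol is 0.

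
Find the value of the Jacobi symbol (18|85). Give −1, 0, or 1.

Pull out 2: since 85 ≡ 5 (mod 8), (2/85) = -1.
Reciprocity: 9 ≡ 1 and 85 ≡ 1 (mod 4), so (9/85) = +(85/9).
Reduce top mod 9: now compute (4/9).
Pull out 2^2: since 9 ≡ 1 (mod 8), (2/9) = +1, so (2/9)^2 = +1.
Reached (1/9) = 1. Collecting the sign flips along the way, the symbol is -1.

-1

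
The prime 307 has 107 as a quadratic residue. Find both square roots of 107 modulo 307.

Since 307 ≡ 3 (mod 4), a square root of 107 is 107^((307+1)/4) = 107^77 mod 307.
Repeated squaring: 107^2≡90, 107^4≡118, 107^8≡109, 107^16≡215, 107^32≡175, 107^64≡232 (mod 307).
107^77 = 107^(64+8+4+1) ≡ 148 (mod 307).
Check: 148² = 21904 ≡ 107 (mod 307). The two roots are 148 and 159.

148, 159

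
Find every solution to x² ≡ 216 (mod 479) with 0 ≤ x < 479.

185, 294

Since 479 ≡ 3 (mod 4), a square root of 216 is 216^((479+1)/4) = 216^120 mod 479.
Repeated squaring: 216^2≡193, 216^4≡366, 216^8≡315, 216^16≡72, 216^32≡394, 216^64≡40 (mod 479).
216^120 = 216^(64+32+16+8) ≡ 294 (mod 479).
Check: 294² = 86436 ≡ 216 (mod 479). The two roots are 185 and 294.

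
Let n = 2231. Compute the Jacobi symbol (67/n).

1

Reciprocity: 67 ≡ 3 and 2231 ≡ 3 (mod 4), so (67/2231) = −(2231/67).
Reduce top mod 67: now compute (20/67).
Pull out 2^2: since 67 ≡ 3 (mod 8), (2/67) = -1, so (2/67)^2 = +1.
Reciprocity: 5 ≡ 1 and 67 ≡ 3 (mod 4), so (5/67) = +(67/5).
Reduce top mod 5: now compute (2/5).
Pull out 2: since 5 ≡ 5 (mod 8), (2/5) = -1.
Reached (1/5) = 1. Collecting the sign flips along the way, the symbol is +1.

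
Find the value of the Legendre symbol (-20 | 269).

1

First reduce: -20 ≡ 249 (mod 269).
Reciprocity: 249 ≡ 1 and 269 ≡ 1 (mod 4), so (249/269) = +(269/249).
Reduce top mod 249: now compute (20/249).
Pull out 2^2: since 249 ≡ 1 (mod 8), (2/249) = +1, so (2/249)^2 = +1.
Reciprocity: 5 ≡ 1 and 249 ≡ 1 (mod 4), so (5/249) = +(249/5).
Reduce top mod 5: now compute (4/5).
Pull out 2^2: since 5 ≡ 5 (mod 8), (2/5) = -1, so (2/5)^2 = +1.
Reached (1/5) = 1. Collecting the sign flips along the way, the symbol is +1.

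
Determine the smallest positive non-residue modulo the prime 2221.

(2/2221) = −1, so 2 is the smallest positive non-residue mod 2221.

2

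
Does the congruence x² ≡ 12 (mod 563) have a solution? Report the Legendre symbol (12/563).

Pull out 2^2: since 563 ≡ 3 (mod 8), (2/563) = -1, so (2/563)^2 = +1.
Reciprocity: 3 ≡ 3 and 563 ≡ 3 (mod 4), so (3/563) = −(563/3).
Reduce top mod 3: now compute (2/3).
Pull out 2: since 3 ≡ 3 (mod 8), (2/3) = -1.
Reached (1/3) = 1. Collecting the sign flips along the way, the symbol is +1.

1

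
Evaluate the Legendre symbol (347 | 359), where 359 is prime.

Reciprocity: 347 ≡ 3 and 359 ≡ 3 (mod 4), so (347/359) = −(359/347).
Reduce top mod 347: now compute (12/347).
Pull out 2^2: since 347 ≡ 3 (mod 8), (2/347) = -1, so (2/347)^2 = +1.
Reciprocity: 3 ≡ 3 and 347 ≡ 3 (mod 4), so (3/347) = −(347/3).
Reduce top mod 3: now compute (2/3).
Pull out 2: since 3 ≡ 3 (mod 8), (2/3) = -1.
Reached (1/3) = 1. Collecting the sign flips along the way, the symbol is -1.

-1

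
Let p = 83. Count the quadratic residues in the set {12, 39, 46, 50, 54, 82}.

1

(12/83) = +1 → QR.
(39/83) = -1 → non-residue.
(46/83) = -1 → non-residue.
(50/83) = -1 → non-residue.
(54/83) = -1 → non-residue.
(82/83) = -1 → non-residue.
Total quadratic residues among the 6: 1.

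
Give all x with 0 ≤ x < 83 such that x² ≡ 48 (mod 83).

Since 83 ≡ 3 (mod 4), a square root of 48 is 48^((83+1)/4) = 48^21 mod 83.
Repeated squaring: 48^2≡63, 48^4≡68, 48^8≡59, 48^16≡78 (mod 83).
48^21 = 48^(16+4+1) ≡ 31 (mod 83).
Check: 31² = 961 ≡ 48 (mod 83). The two roots are 31 and 52.

31, 52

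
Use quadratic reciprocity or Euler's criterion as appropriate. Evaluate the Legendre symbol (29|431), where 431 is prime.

1

Euler's criterion: (29/431) ≡ 29^215 (mod 431).
29^2 ≡ 410 (mod 431)
29^4 ≡ 10 (mod 431)
29^8 ≡ 100 (mod 431)
29^16 ≡ 87 (mod 431)
29^32 ≡ 242 (mod 431)
29^64 ≡ 379 (mod 431)
29^128 ≡ 118 (mod 431)
29^215 = 29^(128+64+16+4+2+1) ≡ 1 (mod 431).
Result is 1, so (29/431) = 1.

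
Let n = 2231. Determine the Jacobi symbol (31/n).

Reciprocity: 31 ≡ 3 and 2231 ≡ 3 (mod 4), so (31/2231) = −(2231/31).
Reduce top mod 31: now compute (30/31).
Pull out 2: since 31 ≡ 7 (mod 8), (2/31) = +1.
Reciprocity: 15 ≡ 3 and 31 ≡ 3 (mod 4), so (15/31) = −(31/15).
Reduce top mod 15: now compute (1/15).
Reached (1/15) = 1. Collecting the sign flips along the way, the symbol is +1.

1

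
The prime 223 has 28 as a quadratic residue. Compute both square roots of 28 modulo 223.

52, 171

Since 223 ≡ 3 (mod 4), a square root of 28 is 28^((223+1)/4) = 28^56 mod 223.
Repeated squaring: 28^2≡115, 28^4≡68, 28^8≡164, 28^16≡136, 28^32≡210 (mod 223).
28^56 = 28^(32+16+8) ≡ 171 (mod 223).
Check: 171² = 29241 ≡ 28 (mod 223). The two roots are 52 and 171.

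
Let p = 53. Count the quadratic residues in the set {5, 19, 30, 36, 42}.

(5/53) = -1 → non-residue.
(19/53) = -1 → non-residue.
(30/53) = -1 → non-residue.
(36/53) = +1 → QR.
(42/53) = +1 → QR.
Total quadratic residues among the 5: 2.

2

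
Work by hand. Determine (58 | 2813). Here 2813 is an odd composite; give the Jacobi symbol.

Pull out 2: since 2813 ≡ 5 (mod 8), (2/2813) = -1.
Reciprocity: 29 ≡ 1 and 2813 ≡ 1 (mod 4), so (29/2813) = +(2813/29).
Reduce top mod 29: now compute (0/29).
Top reduces to 0: gcd > 1, so the symbol is 0.

0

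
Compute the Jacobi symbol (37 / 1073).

Reciprocity: 37 ≡ 1 and 1073 ≡ 1 (mod 4), so (37/1073) = +(1073/37).
Reduce top mod 37: now compute (0/37).
Top reduces to 0: gcd > 1, so the symbol is 0.

0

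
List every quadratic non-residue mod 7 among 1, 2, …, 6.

Square k = 1,…,3 (k and 7−k give the same square):
1²=1, 2²=4, 3²≡2 (mod 7).
The residues are {1, 2, 4}; the non-residues are the remaining 3 nonzero classes.

3,5,6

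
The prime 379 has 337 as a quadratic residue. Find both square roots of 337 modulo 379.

126, 253

Since 379 ≡ 3 (mod 4), a square root of 337 is 337^((379+1)/4) = 337^95 mod 379.
Repeated squaring: 337^2≡248, 337^4≡106, 337^8≡245, 337^16≡143, 337^32≡362, 337^64≡289 (mod 379).
337^95 = 337^(64+16+8+4+2+1) ≡ 126 (mod 379).
Check: 126² = 15876 ≡ 337 (mod 379). The two roots are 126 and 253.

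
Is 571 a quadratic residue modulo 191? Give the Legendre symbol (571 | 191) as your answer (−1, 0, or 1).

First reduce: 571 ≡ 189 (mod 191).
Reciprocity: 189 ≡ 1 and 191 ≡ 3 (mod 4), so (189/191) = +(191/189).
Reduce top mod 189: now compute (2/189).
Pull out 2: since 189 ≡ 5 (mod 8), (2/189) = -1.
Reached (1/189) = 1. Collecting the sign flips along the way, the symbol is -1.

-1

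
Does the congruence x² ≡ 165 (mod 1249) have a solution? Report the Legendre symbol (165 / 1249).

-1

Reciprocity: 165 ≡ 1 and 1249 ≡ 1 (mod 4), so (165/1249) = +(1249/165).
Reduce top mod 165: now compute (94/165).
Pull out 2: since 165 ≡ 5 (mod 8), (2/165) = -1.
Reciprocity: 47 ≡ 3 and 165 ≡ 1 (mod 4), so (47/165) = +(165/47).
Reduce top mod 47: now compute (24/47).
Pull out 2^3: since 47 ≡ 7 (mod 8), (2/47) = +1, so (2/47)^3 = +1.
Reciprocity: 3 ≡ 3 and 47 ≡ 3 (mod 4), so (3/47) = −(47/3).
Reduce top mod 3: now compute (2/3).
Pull out 2: since 3 ≡ 3 (mod 8), (2/3) = -1.
Reached (1/3) = 1. Collecting the sign flips along the way, the symbol is -1.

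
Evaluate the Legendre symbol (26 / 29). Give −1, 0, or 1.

-1

Pull out 2: since 29 ≡ 5 (mod 8), (2/29) = -1.
Reciprocity: 13 ≡ 1 and 29 ≡ 1 (mod 4), so (13/29) = +(29/13).
Reduce top mod 13: now compute (3/13).
Reciprocity: 3 ≡ 3 and 13 ≡ 1 (mod 4), so (3/13) = +(13/3).
Reduce top mod 3: now compute (1/3).
Reached (1/3) = 1. Collecting the sign flips along the way, the symbol is -1.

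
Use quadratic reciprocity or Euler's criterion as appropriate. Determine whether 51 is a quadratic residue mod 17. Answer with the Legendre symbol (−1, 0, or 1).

First reduce: 51 ≡ 0 (mod 17).
Top reduces to 0: gcd > 1, so the symbol is 0.

0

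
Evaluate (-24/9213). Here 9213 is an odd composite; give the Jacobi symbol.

First reduce: -24 ≡ 9189 (mod 9213).
Reciprocity: 9189 ≡ 1 and 9213 ≡ 1 (mod 4), so (9189/9213) = +(9213/9189).
Reduce top mod 9189: now compute (24/9189).
Pull out 2^3: since 9189 ≡ 5 (mod 8), (2/9189) = -1, so (2/9189)^3 = -1.
Reciprocity: 3 ≡ 3 and 9189 ≡ 1 (mod 4), so (3/9189) = +(9189/3).
Reduce top mod 3: now compute (0/3).
Top reduces to 0: gcd > 1, so the symbol is 0.

0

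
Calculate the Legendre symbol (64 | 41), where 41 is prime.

1

First reduce: 64 ≡ 23 (mod 41).
Reciprocity: 23 ≡ 3 and 41 ≡ 1 (mod 4), so (23/41) = +(41/23).
Reduce top mod 23: now compute (18/23).
Pull out 2: since 23 ≡ 7 (mod 8), (2/23) = +1.
Reciprocity: 9 ≡ 1 and 23 ≡ 3 (mod 4), so (9/23) = +(23/9).
Reduce top mod 9: now compute (5/9).
Reciprocity: 5 ≡ 1 and 9 ≡ 1 (mod 4), so (5/9) = +(9/5).
Reduce top mod 5: now compute (4/5).
Pull out 2^2: since 5 ≡ 5 (mod 8), (2/5) = -1, so (2/5)^2 = +1.
Reached (1/5) = 1. Collecting the sign flips along the way, the symbol is +1.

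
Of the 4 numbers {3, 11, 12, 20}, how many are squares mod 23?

(3/23) = +1 → QR.
(11/23) = -1 → non-residue.
(12/23) = +1 → QR.
(20/23) = -1 → non-residue.
Total quadratic residues among the 4: 2.

2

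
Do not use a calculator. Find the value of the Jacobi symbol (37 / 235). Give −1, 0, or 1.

Reciprocity: 37 ≡ 1 and 235 ≡ 3 (mod 4), so (37/235) = +(235/37).
Reduce top mod 37: now compute (13/37).
Reciprocity: 13 ≡ 1 and 37 ≡ 1 (mod 4), so (13/37) = +(37/13).
Reduce top mod 13: now compute (11/13).
Reciprocity: 11 ≡ 3 and 13 ≡ 1 (mod 4), so (11/13) = +(13/11).
Reduce top mod 11: now compute (2/11).
Pull out 2: since 11 ≡ 3 (mod 8), (2/11) = -1.
Reached (1/11) = 1. Collecting the sign flips along the way, the symbol is -1.

-1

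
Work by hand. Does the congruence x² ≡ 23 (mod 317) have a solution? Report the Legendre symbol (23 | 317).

1

Euler's criterion: (23/317) ≡ 23^158 (mod 317).
23^2 ≡ 212 (mod 317)
23^4 ≡ 247 (mod 317)
23^8 ≡ 145 (mod 317)
23^16 ≡ 103 (mod 317)
23^32 ≡ 148 (mod 317)
23^64 ≡ 31 (mod 317)
23^128 ≡ 10 (mod 317)
23^158 = 23^(128+16+8+4+2) ≡ 1 (mod 317).
Result is 1, so (23/317) = 1.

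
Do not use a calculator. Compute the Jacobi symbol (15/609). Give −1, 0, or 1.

0

Reciprocity: 15 ≡ 3 and 609 ≡ 1 (mod 4), so (15/609) = +(609/15).
Reduce top mod 15: now compute (9/15).
Reciprocity: 9 ≡ 1 and 15 ≡ 3 (mod 4), so (9/15) = +(15/9).
Reduce top mod 9: now compute (6/9).
Pull out 2: since 9 ≡ 1 (mod 8), (2/9) = +1.
Reciprocity: 3 ≡ 3 and 9 ≡ 1 (mod 4), so (3/9) = +(9/3).
Reduce top mod 3: now compute (0/3).
Top reduces to 0: gcd > 1, so the symbol is 0.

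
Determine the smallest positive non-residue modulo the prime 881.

3

(2/881) = +1, so 2 is a residue.
(3/881) = −1, so 3 is the smallest positive non-residue mod 881.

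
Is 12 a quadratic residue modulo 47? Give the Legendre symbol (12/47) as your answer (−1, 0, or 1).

1

Euler's criterion: (12/47) ≡ 12^23 (mod 47).
12^2 ≡ 3 (mod 47)
12^4 ≡ 9 (mod 47)
12^8 ≡ 34 (mod 47)
12^16 ≡ 28 (mod 47)
12^23 = 12^(16+4+2+1) ≡ 1 (mod 47).
Result is 1, so (12/47) = 1.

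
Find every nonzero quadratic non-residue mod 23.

Square k = 1,…,11 (k and 23−k give the same square):
1²=1, 2²=4, 3²=9, 4²=16, 5²≡2, 6²≡13, 7²≡3, 8²≡18, 9²≡12, 10²≡8, 11²≡6 (mod 23).
The residues are {1, 2, 3, 4, 6, 8, 9, 12, 13, 16, 18}; the non-residues are the remaining 11 nonzero classes.

5, 7, 10, 11, 14, 15, 17, 19, 20, 21, 22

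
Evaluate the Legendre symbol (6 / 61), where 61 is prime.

-1

Pull out 2: since 61 ≡ 5 (mod 8), (2/61) = -1.
Reciprocity: 3 ≡ 3 and 61 ≡ 1 (mod 4), so (3/61) = +(61/3).
Reduce top mod 3: now compute (1/3).
Reached (1/3) = 1. Collecting the sign flips along the way, the symbol is -1.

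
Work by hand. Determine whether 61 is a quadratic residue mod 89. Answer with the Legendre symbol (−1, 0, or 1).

Euler's criterion: (61/89) ≡ 61^44 (mod 89).
61^2 ≡ 72 (mod 89)
61^4 ≡ 22 (mod 89)
61^8 ≡ 39 (mod 89)
61^16 ≡ 8 (mod 89)
61^32 ≡ 64 (mod 89)
61^44 = 61^(32+8+4) ≡ 88 (mod 89).
Result is 88 ≡ −1, so (61/89) = −1.

-1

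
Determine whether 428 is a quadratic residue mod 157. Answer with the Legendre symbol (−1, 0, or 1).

-1

First reduce: 428 ≡ 114 (mod 157).
Pull out 2: since 157 ≡ 5 (mod 8), (2/157) = -1.
Reciprocity: 57 ≡ 1 and 157 ≡ 1 (mod 4), so (57/157) = +(157/57).
Reduce top mod 57: now compute (43/57).
Reciprocity: 43 ≡ 3 and 57 ≡ 1 (mod 4), so (43/57) = +(57/43).
Reduce top mod 43: now compute (14/43).
Pull out 2: since 43 ≡ 3 (mod 8), (2/43) = -1.
Reciprocity: 7 ≡ 3 and 43 ≡ 3 (mod 4), so (7/43) = −(43/7).
Reduce top mod 7: now compute (1/7).
Reached (1/7) = 1. Collecting the sign flips along the way, the symbol is -1.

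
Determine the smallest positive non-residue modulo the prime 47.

5

(2/47) = +1, so 2 is a residue.
(3/47) = +1, so 3 is a residue.
(4/47) = +1, so 4 is a residue.
(5/47) = −1, so 5 is the smallest positive non-residue mod 47.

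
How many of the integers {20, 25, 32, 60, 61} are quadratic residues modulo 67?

2

(20/67) = -1 → non-residue.
(25/67) = +1 → QR.
(32/67) = -1 → non-residue.
(60/67) = +1 → QR.
(61/67) = -1 → non-residue.
Total quadratic residues among the 5: 2.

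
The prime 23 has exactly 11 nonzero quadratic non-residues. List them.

Square k = 1,…,11 (k and 23−k give the same square):
1²=1, 2²=4, 3²=9, 4²=16, 5²≡2, 6²≡13, 7²≡3, 8²≡18, 9²≡12, 10²≡8, 11²≡6 (mod 23).
The residues are {1, 2, 3, 4, 6, 8, 9, 12, 13, 16, 18}; the non-residues are the remaining 11 nonzero classes.

5 7 10 11 14 15 17 19 20 21 22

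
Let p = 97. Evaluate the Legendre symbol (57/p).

-1

Reciprocity: 57 ≡ 1 and 97 ≡ 1 (mod 4), so (57/97) = +(97/57).
Reduce top mod 57: now compute (40/57).
Pull out 2^3: since 57 ≡ 1 (mod 8), (2/57) = +1, so (2/57)^3 = +1.
Reciprocity: 5 ≡ 1 and 57 ≡ 1 (mod 4), so (5/57) = +(57/5).
Reduce top mod 5: now compute (2/5).
Pull out 2: since 5 ≡ 5 (mod 8), (2/5) = -1.
Reached (1/5) = 1. Collecting the sign flips along the way, the symbol is -1.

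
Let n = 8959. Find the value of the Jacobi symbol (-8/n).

First reduce: -8 ≡ 8951 (mod 8959).
Reciprocity: 8951 ≡ 3 and 8959 ≡ 3 (mod 4), so (8951/8959) = −(8959/8951).
Reduce top mod 8951: now compute (8/8951).
Pull out 2^3: since 8951 ≡ 7 (mod 8), (2/8951) = +1, so (2/8951)^3 = +1.
Reached (1/8951) = 1. Collecting the sign flips along the way, the symbol is -1.

-1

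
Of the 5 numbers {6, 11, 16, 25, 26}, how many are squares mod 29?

3

(6/29) = +1 → QR.
(11/29) = -1 → non-residue.
(16/29) = +1 → QR.
(25/29) = +1 → QR.
(26/29) = -1 → non-residue.
Total quadratic residues among the 5: 3.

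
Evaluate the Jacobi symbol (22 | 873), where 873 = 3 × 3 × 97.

1

Pull out 2: since 873 ≡ 1 (mod 8), (2/873) = +1.
Reciprocity: 11 ≡ 3 and 873 ≡ 1 (mod 4), so (11/873) = +(873/11).
Reduce top mod 11: now compute (4/11).
Pull out 2^2: since 11 ≡ 3 (mod 8), (2/11) = -1, so (2/11)^2 = +1.
Reached (1/11) = 1. Collecting the sign flips along the way, the symbol is +1.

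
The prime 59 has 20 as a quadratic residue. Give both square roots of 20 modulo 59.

Since 59 ≡ 3 (mod 4), a square root of 20 is 20^((59+1)/4) = 20^15 mod 59.
Repeated squaring: 20^2≡46, 20^4≡51, 20^8≡5 (mod 59).
20^15 = 20^(8+4+2+1) ≡ 16 (mod 59).
Check: 16² = 256 ≡ 20 (mod 59). The two roots are 16 and 43.

16, 43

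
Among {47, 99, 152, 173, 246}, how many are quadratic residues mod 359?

(47/359) = +1 → QR.
(99/359) = +1 → QR.
(152/359) = -1 → non-residue.
(173/359) = +1 → QR.
(246/359) = +1 → QR.
Total quadratic residues among the 5: 4.

4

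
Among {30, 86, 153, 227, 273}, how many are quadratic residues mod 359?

(30/359) = +1 → QR.
(86/359) = -1 → non-residue.
(153/359) = +1 → QR.
(227/359) = -1 → non-residue.
(273/359) = +1 → QR.
Total quadratic residues among the 5: 3.

3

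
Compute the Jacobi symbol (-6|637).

-1

First reduce: -6 ≡ 631 (mod 637).
Reciprocity: 631 ≡ 3 and 637 ≡ 1 (mod 4), so (631/637) = +(637/631).
Reduce top mod 631: now compute (6/631).
Pull out 2: since 631 ≡ 7 (mod 8), (2/631) = +1.
Reciprocity: 3 ≡ 3 and 631 ≡ 3 (mod 4), so (3/631) = −(631/3).
Reduce top mod 3: now compute (1/3).
Reached (1/3) = 1. Collecting the sign flips along the way, the symbol is -1.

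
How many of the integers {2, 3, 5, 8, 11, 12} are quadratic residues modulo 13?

(2/13) = -1 → non-residue.
(3/13) = +1 → QR.
(5/13) = -1 → non-residue.
(8/13) = -1 → non-residue.
(11/13) = -1 → non-residue.
(12/13) = +1 → QR.
Total quadratic residues among the 6: 2.

2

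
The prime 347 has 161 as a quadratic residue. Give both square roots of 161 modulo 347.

94, 253

Since 347 ≡ 3 (mod 4), a square root of 161 is 161^((347+1)/4) = 161^87 mod 347.
Repeated squaring: 161^2≡243, 161^4≡59, 161^8≡11, 161^16≡121, 161^32≡67, 161^64≡325 (mod 347).
161^87 = 161^(64+16+4+2+1) ≡ 94 (mod 347).
Check: 94² = 8836 ≡ 161 (mod 347). The two roots are 94 and 253.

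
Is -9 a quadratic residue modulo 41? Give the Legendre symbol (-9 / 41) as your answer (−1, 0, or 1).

Euler's criterion: (-9/41) ≡ 32^20 (mod 41).
32^2 ≡ 40 (mod 41)
32^4 ≡ 1 (mod 41)
32^8 ≡ 1 (mod 41)
32^16 ≡ 1 (mod 41)
32^20 = 32^(16+4) ≡ 1 (mod 41).
Result is 1, so (-9/41) = 1.

1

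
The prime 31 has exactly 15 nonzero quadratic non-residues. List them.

Square k = 1,…,15 (k and 31−k give the same square):
1²=1, 2²=4, 3²=9, 4²=16, 5²=25, 6²≡5, 7²≡18, 8²≡2, 9²≡19, 10²≡7, 11²≡28, 12²≡20, 13²≡14, 14²≡10, 15²≡8 (mod 31).
The residues are {1, 2, 4, 5, 7, 8, 9, 10, 14, 16, 18, 19, 20, 25, 28}; the non-residues are the remaining 15 nonzero classes.

3,6,11,12,13,15,17,21,22,23,24,26,27,29,30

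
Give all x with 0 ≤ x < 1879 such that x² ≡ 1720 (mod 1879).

444, 1435

Since 1879 ≡ 3 (mod 4), a square root of 1720 is 1720^((1879+1)/4) = 1720^470 mod 1879.
Repeated squaring: 1720^2≡854, 1720^4≡264, 1720^8≡173, 1720^16≡1744, 1720^32≡1314, 1720^64≡1674, 1720^128≡687, 1720^256≡340 (mod 1879).
1720^470 = 1720^(256+128+64+16+4+2) ≡ 444 (mod 1879).
Check: 444² = 197136 ≡ 1720 (mod 1879). The two roots are 444 and 1435.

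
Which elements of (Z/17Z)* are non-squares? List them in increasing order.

Square k = 1,…,8 (k and 17−k give the same square):
1²=1, 2²=4, 3²=9, 4²=16, 5²≡8, 6²≡2, 7²≡15, 8²≡13 (mod 17).
The residues are {1, 2, 4, 8, 9, 13, 15, 16}; the non-residues are the remaining 8 nonzero classes.

3,5,6,7,10,11,12,14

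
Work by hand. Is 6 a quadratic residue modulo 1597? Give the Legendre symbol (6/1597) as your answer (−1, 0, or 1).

Pull out 2: since 1597 ≡ 5 (mod 8), (2/1597) = -1.
Reciprocity: 3 ≡ 3 and 1597 ≡ 1 (mod 4), so (3/1597) = +(1597/3).
Reduce top mod 3: now compute (1/3).
Reached (1/3) = 1. Collecting the sign flips along the way, the symbol is -1.

-1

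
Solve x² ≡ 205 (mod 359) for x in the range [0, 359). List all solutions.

Since 359 ≡ 3 (mod 4), a square root of 205 is 205^((359+1)/4) = 205^90 mod 359.
Repeated squaring: 205^2≡22, 205^4≡125, 205^8≡188, 205^16≡162, 205^32≡37, 205^64≡292 (mod 359).
205^90 = 205^(64+16+8+2) ≡ 88 (mod 359).
Check: 88² = 7744 ≡ 205 (mod 359). The two roots are 88 and 271.

88, 271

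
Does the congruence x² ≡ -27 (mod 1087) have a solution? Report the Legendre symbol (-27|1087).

1

First reduce: -27 ≡ 1060 (mod 1087).
Pull out 2^2: since 1087 ≡ 7 (mod 8), (2/1087) = +1, so (2/1087)^2 = +1.
Reciprocity: 265 ≡ 1 and 1087 ≡ 3 (mod 4), so (265/1087) = +(1087/265).
Reduce top mod 265: now compute (27/265).
Reciprocity: 27 ≡ 3 and 265 ≡ 1 (mod 4), so (27/265) = +(265/27).
Reduce top mod 27: now compute (22/27).
Pull out 2: since 27 ≡ 3 (mod 8), (2/27) = -1.
Reciprocity: 11 ≡ 3 and 27 ≡ 3 (mod 4), so (11/27) = −(27/11).
Reduce top mod 11: now compute (5/11).
Reciprocity: 5 ≡ 1 and 11 ≡ 3 (mod 4), so (5/11) = +(11/5).
Reduce top mod 5: now compute (1/5).
Reached (1/5) = 1. Collecting the sign flips along the way, the symbol is +1.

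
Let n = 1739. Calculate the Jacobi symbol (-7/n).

First reduce: -7 ≡ 1732 (mod 1739).
Pull out 2^2: since 1739 ≡ 3 (mod 8), (2/1739) = -1, so (2/1739)^2 = +1.
Reciprocity: 433 ≡ 1 and 1739 ≡ 3 (mod 4), so (433/1739) = +(1739/433).
Reduce top mod 433: now compute (7/433).
Reciprocity: 7 ≡ 3 and 433 ≡ 1 (mod 4), so (7/433) = +(433/7).
Reduce top mod 7: now compute (6/7).
Pull out 2: since 7 ≡ 7 (mod 8), (2/7) = +1.
Reciprocity: 3 ≡ 3 and 7 ≡ 3 (mod 4), so (3/7) = −(7/3).
Reduce top mod 3: now compute (1/3).
Reached (1/3) = 1. Collecting the sign flips along the way, the symbol is -1.

-1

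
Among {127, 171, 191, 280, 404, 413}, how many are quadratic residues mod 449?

5

(127/449) = +1 → QR.
(171/449) = -1 → non-residue.
(191/449) = +1 → QR.
(280/449) = +1 → QR.
(404/449) = +1 → QR.
(413/449) = +1 → QR.
Total quadratic residues among the 6: 5.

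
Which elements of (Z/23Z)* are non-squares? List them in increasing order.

5,7,10,11,14,15,17,19,20,21,22

Square k = 1,…,11 (k and 23−k give the same square):
1²=1, 2²=4, 3²=9, 4²=16, 5²≡2, 6²≡13, 7²≡3, 8²≡18, 9²≡12, 10²≡8, 11²≡6 (mod 23).
The residues are {1, 2, 3, 4, 6, 8, 9, 12, 13, 16, 18}; the non-residues are the remaining 11 nonzero classes.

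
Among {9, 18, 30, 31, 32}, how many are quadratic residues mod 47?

3

(9/47) = +1 → QR.
(18/47) = +1 → QR.
(30/47) = -1 → non-residue.
(31/47) = -1 → non-residue.
(32/47) = +1 → QR.
Total quadratic residues among the 5: 3.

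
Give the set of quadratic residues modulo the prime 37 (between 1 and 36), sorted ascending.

Square k = 1,…,18 (k and 37−k give the same square):
1²=1, 2²=4, 3²=9, 4²=16, 5²=25, 6²=36, 7²≡12, 8²≡27, 9²≡7, 10²≡26, 11²≡10, 12²≡33, 13²≡21, 14²≡11, 15²≡3, 16²≡34, 17²≡30, 18²≡28 (mod 37).
So the quadratic residues mod 37 are {1, 3, 4, 7, 9, 10, 11, 12, 16, 21, 25, 26, 27, 28, 30, 33, 34, 36}.

1,3,4,7,9,10,11,12,16,21,25,26,27,28,30,33,34,36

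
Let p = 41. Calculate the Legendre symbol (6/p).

-1

Pull out 2: since 41 ≡ 1 (mod 8), (2/41) = +1.
Reciprocity: 3 ≡ 3 and 41 ≡ 1 (mod 4), so (3/41) = +(41/3).
Reduce top mod 3: now compute (2/3).
Pull out 2: since 3 ≡ 3 (mod 8), (2/3) = -1.
Reached (1/3) = 1. Collecting the sign flips along the way, the symbol is -1.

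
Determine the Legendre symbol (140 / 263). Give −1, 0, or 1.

1

Euler's criterion: (140/263) ≡ 140^131 (mod 263).
140^2 ≡ 138 (mod 263)
140^4 ≡ 108 (mod 263)
140^8 ≡ 92 (mod 263)
140^16 ≡ 48 (mod 263)
140^32 ≡ 200 (mod 263)
140^64 ≡ 24 (mod 263)
140^128 ≡ 50 (mod 263)
140^131 = 140^(128+2+1) ≡ 1 (mod 263).
Result is 1, so (140/263) = 1.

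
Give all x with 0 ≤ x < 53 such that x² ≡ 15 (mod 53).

11, 42

53 ≡ 1 (mod 4), so we find a root by search.
Trying successive values, 11² = 121 ≡ 15 (mod 53). The other root is 53 − 11 = 42.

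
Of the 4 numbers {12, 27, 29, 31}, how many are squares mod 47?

2

(12/47) = +1 → QR.
(27/47) = +1 → QR.
(29/47) = -1 → non-residue.
(31/47) = -1 → non-residue.
Total quadratic residues among the 4: 2.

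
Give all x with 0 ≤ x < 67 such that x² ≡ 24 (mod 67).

Since 67 ≡ 3 (mod 4), a square root of 24 is 24^((67+1)/4) = 24^17 mod 67.
Repeated squaring: 24^2≡40, 24^4≡59, 24^8≡64, 24^16≡9 (mod 67).
24^17 = 24^(16+1) ≡ 15 (mod 67).
Check: 15² = 225 ≡ 24 (mod 67). The two roots are 15 and 52.

15, 52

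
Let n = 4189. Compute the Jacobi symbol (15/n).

Reciprocity: 15 ≡ 3 and 4189 ≡ 1 (mod 4), so (15/4189) = +(4189/15).
Reduce top mod 15: now compute (4/15).
Pull out 2^2: since 15 ≡ 7 (mod 8), (2/15) = +1, so (2/15)^2 = +1.
Reached (1/15) = 1. Collecting the sign flips along the way, the symbol is +1.

1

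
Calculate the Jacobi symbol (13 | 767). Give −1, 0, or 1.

0

Reciprocity: 13 ≡ 1 and 767 ≡ 3 (mod 4), so (13/767) = +(767/13).
Reduce top mod 13: now compute (0/13).
Top reduces to 0: gcd > 1, so the symbol is 0.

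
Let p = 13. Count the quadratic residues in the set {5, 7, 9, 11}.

(5/13) = -1 → non-residue.
(7/13) = -1 → non-residue.
(9/13) = +1 → QR.
(11/13) = -1 → non-residue.
Total quadratic residues among the 4: 1.

1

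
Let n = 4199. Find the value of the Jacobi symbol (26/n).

Pull out 2: since 4199 ≡ 7 (mod 8), (2/4199) = +1.
Reciprocity: 13 ≡ 1 and 4199 ≡ 3 (mod 4), so (13/4199) = +(4199/13).
Reduce top mod 13: now compute (0/13).
Top reduces to 0: gcd > 1, so the symbol is 0.

0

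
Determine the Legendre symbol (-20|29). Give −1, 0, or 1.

1

Euler's criterion: (-20/29) ≡ 9^14 (mod 29).
9^2 ≡ 23 (mod 29)
9^4 ≡ 7 (mod 29)
9^8 ≡ 20 (mod 29)
9^14 = 9^(8+4+2) ≡ 1 (mod 29).
Result is 1, so (-20/29) = 1.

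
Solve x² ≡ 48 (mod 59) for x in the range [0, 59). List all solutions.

Since 59 ≡ 3 (mod 4), a square root of 48 is 48^((59+1)/4) = 48^15 mod 59.
Repeated squaring: 48^2≡3, 48^4≡9, 48^8≡22 (mod 59).
48^15 = 48^(8+4+2+1) ≡ 15 (mod 59).
Check: 15² = 225 ≡ 48 (mod 59). The two roots are 15 and 44.

15, 44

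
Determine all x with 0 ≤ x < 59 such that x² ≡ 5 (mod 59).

8, 51

Since 59 ≡ 3 (mod 4), a square root of 5 is 5^((59+1)/4) = 5^15 mod 59.
Repeated squaring: 5^2≡25, 5^4≡35, 5^8≡45 (mod 59).
5^15 = 5^(8+4+2+1) ≡ 51 (mod 59).
Check: 51² = 2601 ≡ 5 (mod 59). The two roots are 8 and 51.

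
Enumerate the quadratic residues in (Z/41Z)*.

Square k = 1,…,20 (k and 41−k give the same square):
1²=1, 2²=4, 3²=9, 4²=16, 5²=25, 6²=36, 7²≡8, 8²≡23, 9²≡40, 10²≡18, 11²≡39, 12²≡21, 13²≡5, 14²≡32, 15²≡20, 16²≡10, 17²≡2, 18²≡37, 19²≡33, 20²≡31 (mod 41).
So the quadratic residues mod 41 are {1, 2, 4, 5, 8, 9, 10, 16, 18, 20, 21, 23, 25, 31, 32, 33, 36, 37, 39, 40}.

1 2 4 5 8 9 10 16 18 20 21 23 25 31 32 33 36 37 39 40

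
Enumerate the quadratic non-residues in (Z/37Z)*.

2 5 6 8 13 14 15 17 18 19 20 22 23 24 29 31 32 35

Square k = 1,…,18 (k and 37−k give the same square):
1²=1, 2²=4, 3²=9, 4²=16, 5²=25, 6²=36, 7²≡12, 8²≡27, 9²≡7, 10²≡26, 11²≡10, 12²≡33, 13²≡21, 14²≡11, 15²≡3, 16²≡34, 17²≡30, 18²≡28 (mod 37).
The residues are {1, 3, 4, 7, 9, 10, 11, 12, 16, 21, 25, 26, 27, 28, 30, 33, 34, 36}; the non-residues are the remaining 18 nonzero classes.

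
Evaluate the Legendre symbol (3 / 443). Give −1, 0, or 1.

1

Reciprocity: 3 ≡ 3 and 443 ≡ 3 (mod 4), so (3/443) = −(443/3).
Reduce top mod 3: now compute (2/3).
Pull out 2: since 3 ≡ 3 (mod 8), (2/3) = -1.
Reached (1/3) = 1. Collecting the sign flips along the way, the symbol is +1.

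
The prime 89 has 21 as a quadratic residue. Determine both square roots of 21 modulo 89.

89 ≡ 1 (mod 4), so we find a root by search.
Trying successive values, 33² = 1089 ≡ 21 (mod 89). The other root is 89 − 33 = 56.

33, 56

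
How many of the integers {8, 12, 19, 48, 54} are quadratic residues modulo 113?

1

(8/113) = +1 → QR.
(12/113) = -1 → non-residue.
(19/113) = -1 → non-residue.
(48/113) = -1 → non-residue.
(54/113) = -1 → non-residue.
Total quadratic residues among the 5: 1.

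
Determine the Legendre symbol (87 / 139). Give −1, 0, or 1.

Euler's criterion: (87/139) ≡ 87^69 (mod 139).
87^2 ≡ 63 (mod 139)
87^4 ≡ 77 (mod 139)
87^8 ≡ 91 (mod 139)
87^16 ≡ 80 (mod 139)
87^32 ≡ 6 (mod 139)
87^64 ≡ 36 (mod 139)
87^69 = 87^(64+4+1) ≡ 138 (mod 139).
Result is 138 ≡ −1, so (87/139) = −1.

-1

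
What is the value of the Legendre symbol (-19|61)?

First reduce: -19 ≡ 42 (mod 61).
Pull out 2: since 61 ≡ 5 (mod 8), (2/61) = -1.
Reciprocity: 21 ≡ 1 and 61 ≡ 1 (mod 4), so (21/61) = +(61/21).
Reduce top mod 21: now compute (19/21).
Reciprocity: 19 ≡ 3 and 21 ≡ 1 (mod 4), so (19/21) = +(21/19).
Reduce top mod 19: now compute (2/19).
Pull out 2: since 19 ≡ 3 (mod 8), (2/19) = -1.
Reached (1/19) = 1. Collecting the sign flips along the way, the symbol is +1.

1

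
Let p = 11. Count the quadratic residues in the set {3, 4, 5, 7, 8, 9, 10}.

(3/11) = +1 → QR.
(4/11) = +1 → QR.
(5/11) = +1 → QR.
(7/11) = -1 → non-residue.
(8/11) = -1 → non-residue.
(9/11) = +1 → QR.
(10/11) = -1 → non-residue.
Total quadratic residues among the 7: 4.

4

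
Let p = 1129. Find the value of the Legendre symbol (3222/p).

-1

First reduce: 3222 ≡ 964 (mod 1129).
Pull out 2^2: since 1129 ≡ 1 (mod 8), (2/1129) = +1, so (2/1129)^2 = +1.
Reciprocity: 241 ≡ 1 and 1129 ≡ 1 (mod 4), so (241/1129) = +(1129/241).
Reduce top mod 241: now compute (165/241).
Reciprocity: 165 ≡ 1 and 241 ≡ 1 (mod 4), so (165/241) = +(241/165).
Reduce top mod 165: now compute (76/165).
Pull out 2^2: since 165 ≡ 5 (mod 8), (2/165) = -1, so (2/165)^2 = +1.
Reciprocity: 19 ≡ 3 and 165 ≡ 1 (mod 4), so (19/165) = +(165/19).
Reduce top mod 19: now compute (13/19).
Reciprocity: 13 ≡ 1 and 19 ≡ 3 (mod 4), so (13/19) = +(19/13).
Reduce top mod 13: now compute (6/13).
Pull out 2: since 13 ≡ 5 (mod 8), (2/13) = -1.
Reciprocity: 3 ≡ 3 and 13 ≡ 1 (mod 4), so (3/13) = +(13/3).
Reduce top mod 3: now compute (1/3).
Reached (1/3) = 1. Collecting the sign flips along the way, the symbol is -1.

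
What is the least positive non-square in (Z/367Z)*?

3

(2/367) = +1, so 2 is a residue.
(3/367) = −1, so 3 is the smallest positive non-residue mod 367.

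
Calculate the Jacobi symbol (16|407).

1

Pull out 2^4: since 407 ≡ 7 (mod 8), (2/407) = +1, so (2/407)^4 = +1.
Reached (1/407) = 1. Collecting the sign flips along the way, the symbol is +1.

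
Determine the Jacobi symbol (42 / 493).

Pull out 2: since 493 ≡ 5 (mod 8), (2/493) = -1.
Reciprocity: 21 ≡ 1 and 493 ≡ 1 (mod 4), so (21/493) = +(493/21).
Reduce top mod 21: now compute (10/21).
Pull out 2: since 21 ≡ 5 (mod 8), (2/21) = -1.
Reciprocity: 5 ≡ 1 and 21 ≡ 1 (mod 4), so (5/21) = +(21/5).
Reduce top mod 5: now compute (1/5).
Reached (1/5) = 1. Collecting the sign flips along the way, the symbol is +1.

1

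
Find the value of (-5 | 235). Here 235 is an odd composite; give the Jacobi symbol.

0

First reduce: -5 ≡ 230 (mod 235).
Pull out 2: since 235 ≡ 3 (mod 8), (2/235) = -1.
Reciprocity: 115 ≡ 3 and 235 ≡ 3 (mod 4), so (115/235) = −(235/115).
Reduce top mod 115: now compute (5/115).
Reciprocity: 5 ≡ 1 and 115 ≡ 3 (mod 4), so (5/115) = +(115/5).
Reduce top mod 5: now compute (0/5).
Top reduces to 0: gcd > 1, so the symbol is 0.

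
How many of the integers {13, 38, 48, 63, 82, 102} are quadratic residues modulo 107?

3

(13/107) = +1 → QR.
(38/107) = -1 → non-residue.
(48/107) = +1 → QR.
(63/107) = -1 → non-residue.
(82/107) = -1 → non-residue.
(102/107) = +1 → QR.
Total quadratic residues among the 6: 3.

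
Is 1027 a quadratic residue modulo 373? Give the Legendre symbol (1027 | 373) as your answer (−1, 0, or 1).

First reduce: 1027 ≡ 281 (mod 373).
Reciprocity: 281 ≡ 1 and 373 ≡ 1 (mod 4), so (281/373) = +(373/281).
Reduce top mod 281: now compute (92/281).
Pull out 2^2: since 281 ≡ 1 (mod 8), (2/281) = +1, so (2/281)^2 = +1.
Reciprocity: 23 ≡ 3 and 281 ≡ 1 (mod 4), so (23/281) = +(281/23).
Reduce top mod 23: now compute (5/23).
Reciprocity: 5 ≡ 1 and 23 ≡ 3 (mod 4), so (5/23) = +(23/5).
Reduce top mod 5: now compute (3/5).
Reciprocity: 3 ≡ 3 and 5 ≡ 1 (mod 4), so (3/5) = +(5/3).
Reduce top mod 3: now compute (2/3).
Pull out 2: since 3 ≡ 3 (mod 8), (2/3) = -1.
Reached (1/3) = 1. Collecting the sign flips along the way, the symbol is -1.

-1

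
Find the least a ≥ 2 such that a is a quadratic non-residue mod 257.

(2/257) = +1, so 2 is a residue.
(3/257) = −1, so 3 is the smallest positive non-residue mod 257.

3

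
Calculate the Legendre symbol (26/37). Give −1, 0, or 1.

Pull out 2: since 37 ≡ 5 (mod 8), (2/37) = -1.
Reciprocity: 13 ≡ 1 and 37 ≡ 1 (mod 4), so (13/37) = +(37/13).
Reduce top mod 13: now compute (11/13).
Reciprocity: 11 ≡ 3 and 13 ≡ 1 (mod 4), so (11/13) = +(13/11).
Reduce top mod 11: now compute (2/11).
Pull out 2: since 11 ≡ 3 (mod 8), (2/11) = -1.
Reached (1/11) = 1. Collecting the sign flips along the way, the symbol is +1.

1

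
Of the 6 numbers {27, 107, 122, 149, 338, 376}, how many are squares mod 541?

2

(27/541) = +1 → QR.
(107/541) = -1 → non-residue.
(122/541) = +1 → QR.
(149/541) = -1 → non-residue.
(338/541) = -1 → non-residue.
(376/541) = -1 → non-residue.
Total quadratic residues among the 6: 2.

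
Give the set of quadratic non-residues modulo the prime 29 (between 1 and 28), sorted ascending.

2,3,8,10,11,12,14,15,17,18,19,21,26,27

Square k = 1,…,14 (k and 29−k give the same square):
1²=1, 2²=4, 3²=9, 4²=16, 5²=25, 6²≡7, 7²≡20, 8²≡6, 9²≡23, 10²≡13, 11²≡5, 12²≡28, 13²≡24, 14²≡22 (mod 29).
The residues are {1, 4, 5, 6, 7, 9, 13, 16, 20, 22, 23, 24, 25, 28}; the non-residues are the remaining 14 nonzero classes.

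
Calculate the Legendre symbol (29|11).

-1

First reduce: 29 ≡ 7 (mod 11).
Reciprocity: 7 ≡ 3 and 11 ≡ 3 (mod 4), so (7/11) = −(11/7).
Reduce top mod 7: now compute (4/7).
Pull out 2^2: since 7 ≡ 7 (mod 8), (2/7) = +1, so (2/7)^2 = +1.
Reached (1/7) = 1. Collecting the sign flips along the way, the symbol is -1.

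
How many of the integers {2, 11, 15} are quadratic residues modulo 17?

2

(2/17) = +1 → QR.
(11/17) = -1 → non-residue.
(15/17) = +1 → QR.
Total quadratic residues among the 3: 2.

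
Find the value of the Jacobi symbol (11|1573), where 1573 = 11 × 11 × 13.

0

Reciprocity: 11 ≡ 3 and 1573 ≡ 1 (mod 4), so (11/1573) = +(1573/11).
Reduce top mod 11: now compute (0/11).
Top reduces to 0: gcd > 1, so the symbol is 0.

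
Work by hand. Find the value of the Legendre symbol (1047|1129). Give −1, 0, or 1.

Euler's criterion: (1047/1129) ≡ 1047^564 (mod 1129).
1047^2 ≡ 1079 (mod 1129)
1047^4 ≡ 242 (mod 1129)
1047^8 ≡ 985 (mod 1129)
1047^16 ≡ 414 (mod 1129)
1047^32 ≡ 917 (mod 1129)
1047^64 ≡ 913 (mod 1129)
1047^128 ≡ 367 (mod 1129)
1047^256 ≡ 338 (mod 1129)
1047^512 ≡ 215 (mod 1129)
1047^564 = 1047^(512+32+16+4) ≡ 1128 (mod 1129).
Result is 1128 ≡ −1, so (1047/1129) = −1.

-1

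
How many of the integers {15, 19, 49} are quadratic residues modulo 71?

(15/71) = +1 → QR.
(19/71) = +1 → QR.
(49/71) = +1 → QR.
Total quadratic residues among the 3: 3.

3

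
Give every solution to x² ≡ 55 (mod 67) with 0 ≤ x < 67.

16, 51

Since 67 ≡ 3 (mod 4), a square root of 55 is 55^((67+1)/4) = 55^17 mod 67.
Repeated squaring: 55^2≡10, 55^4≡33, 55^8≡17, 55^16≡21 (mod 67).
55^17 = 55^(16+1) ≡ 16 (mod 67).
Check: 16² = 256 ≡ 55 (mod 67). The two roots are 16 and 51.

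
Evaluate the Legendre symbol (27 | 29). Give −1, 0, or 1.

Euler's criterion: (27/29) ≡ 27^14 (mod 29).
27^2 ≡ 4 (mod 29)
27^4 ≡ 16 (mod 29)
27^8 ≡ 24 (mod 29)
27^14 = 27^(8+4+2) ≡ 28 (mod 29).
Result is 28 ≡ −1, so (27/29) = −1.

-1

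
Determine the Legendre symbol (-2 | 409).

First reduce: -2 ≡ 407 (mod 409).
Reciprocity: 407 ≡ 3 and 409 ≡ 1 (mod 4), so (407/409) = +(409/407).
Reduce top mod 407: now compute (2/407).
Pull out 2: since 407 ≡ 7 (mod 8), (2/407) = +1.
Reached (1/407) = 1. Collecting the sign flips along the way, the symbol is +1.

1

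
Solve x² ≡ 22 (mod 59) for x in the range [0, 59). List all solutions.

9, 50

Since 59 ≡ 3 (mod 4), a square root of 22 is 22^((59+1)/4) = 22^15 mod 59.
Repeated squaring: 22^2≡12, 22^4≡26, 22^8≡27 (mod 59).
22^15 = 22^(8+4+2+1) ≡ 9 (mod 59).
Check: 9² = 81 ≡ 22 (mod 59). The two roots are 9 and 50.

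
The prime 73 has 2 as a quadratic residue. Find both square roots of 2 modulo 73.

73 ≡ 1 (mod 4), so we find a root by search.
Trying successive values, 32² = 1024 ≡ 2 (mod 73). The other root is 73 − 32 = 41.

32, 41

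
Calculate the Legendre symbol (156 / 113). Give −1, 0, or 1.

-1

First reduce: 156 ≡ 43 (mod 113).
Reciprocity: 43 ≡ 3 and 113 ≡ 1 (mod 4), so (43/113) = +(113/43).
Reduce top mod 43: now compute (27/43).
Reciprocity: 27 ≡ 3 and 43 ≡ 3 (mod 4), so (27/43) = −(43/27).
Reduce top mod 27: now compute (16/27).
Pull out 2^4: since 27 ≡ 3 (mod 8), (2/27) = -1, so (2/27)^4 = +1.
Reached (1/27) = 1. Collecting the sign flips along the way, the symbol is -1.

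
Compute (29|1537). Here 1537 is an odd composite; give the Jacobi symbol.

0

Reciprocity: 29 ≡ 1 and 1537 ≡ 1 (mod 4), so (29/1537) = +(1537/29).
Reduce top mod 29: now compute (0/29).
Top reduces to 0: gcd > 1, so the symbol is 0.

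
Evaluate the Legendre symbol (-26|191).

First reduce: -26 ≡ 165 (mod 191).
Reciprocity: 165 ≡ 1 and 191 ≡ 3 (mod 4), so (165/191) = +(191/165).
Reduce top mod 165: now compute (26/165).
Pull out 2: since 165 ≡ 5 (mod 8), (2/165) = -1.
Reciprocity: 13 ≡ 1 and 165 ≡ 1 (mod 4), so (13/165) = +(165/13).
Reduce top mod 13: now compute (9/13).
Reciprocity: 9 ≡ 1 and 13 ≡ 1 (mod 4), so (9/13) = +(13/9).
Reduce top mod 9: now compute (4/9).
Pull out 2^2: since 9 ≡ 1 (mod 8), (2/9) = +1, so (2/9)^2 = +1.
Reached (1/9) = 1. Collecting the sign flips along the way, the symbol is -1.

-1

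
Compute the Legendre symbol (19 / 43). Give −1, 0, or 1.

Euler's criterion: (19/43) ≡ 19^21 (mod 43).
19^2 ≡ 17 (mod 43)
19^4 ≡ 31 (mod 43)
19^8 ≡ 15 (mod 43)
19^16 ≡ 10 (mod 43)
19^21 = 19^(16+4+1) ≡ 42 (mod 43).
Result is 42 ≡ −1, so (19/43) = −1.

-1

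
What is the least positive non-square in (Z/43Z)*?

(2/43) = −1, so 2 is the smallest positive non-residue mod 43.

2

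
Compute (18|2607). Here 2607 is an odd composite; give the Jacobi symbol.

0

Pull out 2: since 2607 ≡ 7 (mod 8), (2/2607) = +1.
Reciprocity: 9 ≡ 1 and 2607 ≡ 3 (mod 4), so (9/2607) = +(2607/9).
Reduce top mod 9: now compute (6/9).
Pull out 2: since 9 ≡ 1 (mod 8), (2/9) = +1.
Reciprocity: 3 ≡ 3 and 9 ≡ 1 (mod 4), so (3/9) = +(9/3).
Reduce top mod 3: now compute (0/3).
Top reduces to 0: gcd > 1, so the symbol is 0.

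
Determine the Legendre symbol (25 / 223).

Euler's criterion: (25/223) ≡ 25^111 (mod 223).
25^2 ≡ 179 (mod 223)
25^4 ≡ 152 (mod 223)
25^8 ≡ 135 (mod 223)
25^16 ≡ 162 (mod 223)
25^32 ≡ 153 (mod 223)
25^64 ≡ 217 (mod 223)
25^111 = 25^(64+32+8+4+2+1) ≡ 1 (mod 223).
Result is 1, so (25/223) = 1.

1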